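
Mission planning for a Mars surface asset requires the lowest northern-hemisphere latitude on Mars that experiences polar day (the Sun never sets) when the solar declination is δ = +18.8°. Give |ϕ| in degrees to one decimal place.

Polar day requires cos h₀ = −tan ϕ tan δ ≤ −1, i.e. tan ϕ tan δ ≥ 1.
The boundary is |tan ϕ| · |tan δ| = 1, so |ϕ| = 90° − |δ| = 90° − 18.8° = 71.2° in the northern hemisphere.

|ϕ| = 71.2°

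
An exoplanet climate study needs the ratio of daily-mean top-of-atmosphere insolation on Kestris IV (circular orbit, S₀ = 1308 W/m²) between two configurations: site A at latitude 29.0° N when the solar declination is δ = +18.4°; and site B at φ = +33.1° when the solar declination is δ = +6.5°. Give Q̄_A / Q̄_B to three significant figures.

Q̄_A / Q̄_B ≈ 1.16

— Configuration A (φ=+29.0°):
cos H₀ = −tan(+29.0°) tan(+18.400°) = -0.1844, H₀ = 1.7563 rad.
Bracket: H₀ sin φ sin δ + cos φ cos δ sin H₀ = 1.7563×0.48481×0.31565 + 0.87462×0.94888×0.98285 = 0.268767 + 0.815676 = 1.084443.
Q̄ = (S₀/π) × [bracket] = (1308/π) × 1.084443 = 451.51 W/m².
— Configuration B (φ=+33.1°):
cos H₀ = −tan(+33.1°) tan(+6.500°) = -0.0743, H₀ = 1.6451 rad.
Bracket: H₀ sin φ sin δ + cos φ cos δ sin H₀ = 1.6451×0.54610×0.11320 + 0.83772×0.99357×0.99724 = 0.101698 + 0.830036 = 0.931734.
Q̄ = (S₀/π) × [bracket] = (1308/π) × 0.931734 = 387.93 W/m².
Ratio Q̄_A / Q̄_B = 451.51 / 387.93 = 1.164.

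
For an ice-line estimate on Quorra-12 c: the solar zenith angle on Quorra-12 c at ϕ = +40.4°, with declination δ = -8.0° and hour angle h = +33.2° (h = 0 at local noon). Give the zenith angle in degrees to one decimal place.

cos θ_z = sin ϕ sin δ + cos ϕ cos δ cos h = -0.090201 + 0.631027 = 0.540826.
θ_z = arccos(0.540826) = 57.3°.

θ_z = 57.3°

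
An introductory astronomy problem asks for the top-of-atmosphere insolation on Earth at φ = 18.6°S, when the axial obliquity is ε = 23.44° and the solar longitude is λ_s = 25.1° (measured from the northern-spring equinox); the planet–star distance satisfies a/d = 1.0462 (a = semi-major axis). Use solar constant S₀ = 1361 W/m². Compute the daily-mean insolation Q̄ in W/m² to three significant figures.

Solar declination: sin δ = sin ε · sin λ_s = sin 23.44° × sin 25.1° = 0.16874, so δ = +9.715°.
cos H₀ = −tan(-18.6°) tan(+9.715°) = 0.0576, H₀ = 1.5132 rad.
Bracket: H₀ sin φ sin δ + cos φ cos δ sin H₀ = 1.5132×-0.31896×0.16874 + 0.94777×0.98566×0.99834 = -0.081442 + 0.932628 = 0.851186.
Inverse-square distance factor (a/d)² = 1.0462² = 1.094534.
Q̄ = (S₀/π) × 1.094534 × [bracket] = (1361/π) × 1.094534 × 0.851186 = 403.6 W/m².

Q̄ ≈ 404 W/m²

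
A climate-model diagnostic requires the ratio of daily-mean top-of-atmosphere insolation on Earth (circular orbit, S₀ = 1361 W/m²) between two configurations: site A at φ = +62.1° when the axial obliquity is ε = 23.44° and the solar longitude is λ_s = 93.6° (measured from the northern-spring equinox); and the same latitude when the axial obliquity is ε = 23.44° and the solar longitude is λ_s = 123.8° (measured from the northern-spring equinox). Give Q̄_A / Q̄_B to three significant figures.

Q̄_A / Q̄_B ≈ 1.13

— Configuration A (φ=+62.1°):
Solar declination: sin δ = sin ε · sin λ_s = sin 23.44° × sin 93.6° = 0.39700, so δ = +23.391°.
cos H₀ = −tan(+62.1°) tan(+23.391°) = -0.8169, H₀ = 2.5269 rad.
Bracket: H₀ sin φ sin δ + cos φ cos δ sin H₀ = 2.5269×0.88377×0.39700 + 0.46793×0.91782×0.57671 = 0.886580 + 0.247683 = 1.134263.
Q̄ = (S₀/π) × [bracket] = (1361/π) × 1.134263 = 491.39 W/m².
— Configuration B (φ=+62.1°):
Solar declination: sin δ = sin ε · sin λ_s = sin 23.44° × sin 123.8° = 0.33056, so δ = +19.303°.
cos H₀ = −tan(+62.1°) tan(+19.303°) = -0.6615, H₀ = 2.2936 rad.
Bracket: H₀ sin φ sin δ + cos φ cos δ sin H₀ = 2.2936×0.88377×0.33056 + 0.46793×0.94379×0.74995 = 0.670050 + 0.331199 = 1.001249.
Q̄ = (S₀/π) × [bracket] = (1361/π) × 1.001249 = 433.76 W/m².
Ratio Q̄_A / Q̄_B = 491.39 / 433.76 = 1.133.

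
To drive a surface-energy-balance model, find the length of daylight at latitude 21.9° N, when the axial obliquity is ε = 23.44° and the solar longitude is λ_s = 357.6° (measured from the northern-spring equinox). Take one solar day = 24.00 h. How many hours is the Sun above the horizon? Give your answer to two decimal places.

11.95 h

Solar declination: sin δ = sin ε · sin λ_s = sin 23.44° × sin 357.6° = -0.01666, so δ = -0.954°.
cos H₀ = −tan φ · tan δ = −tan(+21.9°) × tan(-0.954°) = 0.0067, so H₀ = 1.5641 rad = 89.62°.
Daylight = 2H₀/(2π) × 24.00 h = (1.5641/π) × 24.00 = 11.95 h.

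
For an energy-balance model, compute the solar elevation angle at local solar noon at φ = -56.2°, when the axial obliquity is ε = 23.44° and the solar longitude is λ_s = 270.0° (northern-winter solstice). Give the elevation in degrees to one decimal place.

57.2°

Solar declination: sin δ = sin ε · sin λ_s = sin 23.44° × sin 270.0° = -0.39779, so δ = -23.440°.
At local noon the hour angle is zero, so the zenith angle equals |φ − δ| = |-56.2° − (-23.440°)| = 32.760°.
Elevation = 90° − 32.760° = 57.2°.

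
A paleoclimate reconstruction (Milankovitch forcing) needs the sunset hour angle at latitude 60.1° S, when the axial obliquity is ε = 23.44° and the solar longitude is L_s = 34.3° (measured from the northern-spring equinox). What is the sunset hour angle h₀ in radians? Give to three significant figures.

Solar declination: sin δ = sin ε · sin L_s = sin 23.44° × sin 34.3° = 0.22416, so δ = +12.954°.
cos h₀ = −tan ϕ · tan δ = −tan(-60.1°) × tan(+12.954°) = 0.4000, so h₀ = 1.1593 rad = 66.42°.

h₀ = 1.16 rad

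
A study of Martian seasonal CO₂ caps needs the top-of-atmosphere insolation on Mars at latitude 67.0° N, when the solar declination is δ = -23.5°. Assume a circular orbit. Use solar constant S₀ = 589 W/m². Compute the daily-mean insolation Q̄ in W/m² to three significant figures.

cos H₀ = −tan(+67.0°) tan(-23.500°) = 1.0244 ≥ 1 ⇒ polar night, H₀ = 0 and Q̄ = 0.

Q̄ ≈ 0.00 W/m²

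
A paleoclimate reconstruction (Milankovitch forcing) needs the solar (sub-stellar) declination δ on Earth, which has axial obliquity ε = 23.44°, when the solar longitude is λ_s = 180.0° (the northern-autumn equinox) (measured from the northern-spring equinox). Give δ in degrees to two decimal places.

δ = +0.00°

sin δ = sin ε · sin λ_s = sin 23.44° × sin 180.0° = 0.000000.
δ = arcsin(0.000000) = +0.00°.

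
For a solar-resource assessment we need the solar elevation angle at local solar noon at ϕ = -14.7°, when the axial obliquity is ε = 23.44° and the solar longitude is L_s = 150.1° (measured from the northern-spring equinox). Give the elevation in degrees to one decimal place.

Solar declination: sin δ = sin ε · sin L_s = sin 23.44° × sin 150.1° = 0.19829, so δ = +11.437°.
At local noon the hour angle is zero, so the zenith angle equals |ϕ − δ| = |-14.7° − (+11.437°)| = 26.137°.
Elevation = 90° − 26.137° = 63.9°.

63.9°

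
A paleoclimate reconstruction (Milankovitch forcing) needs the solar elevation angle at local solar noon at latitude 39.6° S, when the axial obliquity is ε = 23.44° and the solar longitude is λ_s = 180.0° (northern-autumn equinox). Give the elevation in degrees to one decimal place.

Solar declination: sin δ = sin ε · sin λ_s = sin 23.44° × sin 180.0° = 0.00000, so δ = +0.000°.
At local noon the hour angle is zero, so the zenith angle equals |φ − δ| = |-39.6° − (+0.000°)| = 39.600°.
Elevation = 90° − 39.600° = 50.4°.

50.4°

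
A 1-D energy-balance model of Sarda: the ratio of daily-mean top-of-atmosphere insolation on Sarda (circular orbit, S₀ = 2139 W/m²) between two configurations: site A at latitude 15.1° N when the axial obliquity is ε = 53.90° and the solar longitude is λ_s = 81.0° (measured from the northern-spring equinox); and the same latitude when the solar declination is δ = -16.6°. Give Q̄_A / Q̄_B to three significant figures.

— Configuration A (φ=+15.1°):
Solar declination: sin δ = sin ε · sin λ_s = sin 53.90° × sin 81.0° = 0.79804, so δ = +52.944°.
cos H₀ = −tan(+15.1°) tan(+52.944°) = -0.3573, H₀ = 1.9362 rad.
Bracket: H₀ sin φ sin δ + cos φ cos δ sin H₀ = 1.9362×0.26050×0.79804 + 0.96547×0.60260×0.93398 = 0.402515 + 0.543382 = 0.945897.
Q̄ = (S₀/π) × [bracket] = (2139/π) × 0.945897 = 644.03 W/m².
— Configuration B (φ=+15.1°):
cos H₀ = −tan(+15.1°) tan(-16.600°) = 0.0804, H₀ = 1.4903 rad.
Bracket: H₀ sin φ sin δ + cos φ cos δ sin H₀ = 1.4903×0.26050×-0.28569 + 0.96547×0.95832×0.99676 = -0.110911 + 0.922231 = 0.811320.
Q̄ = (S₀/π) × [bracket] = (2139/π) × 0.811320 = 552.40 W/m².
Ratio Q̄_A / Q̄_B = 644.03 / 552.40 = 1.166.

Q̄_A / Q̄_B ≈ 1.17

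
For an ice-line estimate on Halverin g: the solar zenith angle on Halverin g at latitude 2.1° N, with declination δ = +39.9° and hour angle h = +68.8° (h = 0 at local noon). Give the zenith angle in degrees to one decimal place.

θ_z = 72.5°

cos θ_z = sin φ sin δ + cos φ cos δ cos h = 0.023505 + 0.277239 = 0.300744.
θ_z = arccos(0.300744) = 72.5°.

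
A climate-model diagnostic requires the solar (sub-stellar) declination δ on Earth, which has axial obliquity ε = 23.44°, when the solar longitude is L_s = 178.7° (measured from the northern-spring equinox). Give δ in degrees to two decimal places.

sin δ = sin ε · sin L_s = sin 23.44° × sin 178.7° = 0.009025.
δ = arcsin(0.009025) = +0.52°.

δ = +0.52°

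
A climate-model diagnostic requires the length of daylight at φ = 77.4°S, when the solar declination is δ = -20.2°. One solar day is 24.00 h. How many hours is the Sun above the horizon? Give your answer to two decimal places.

24.00 h

Sunrise equation: cos H₀ = −tan φ · tan δ = -1.6460 ≤ −1, so the Sun never sets (polar day) and H₀ = π.
Daylight = 2H₀/(2π) × 24.00 h = (3.1416/π) × 24.00 = 24.00 h.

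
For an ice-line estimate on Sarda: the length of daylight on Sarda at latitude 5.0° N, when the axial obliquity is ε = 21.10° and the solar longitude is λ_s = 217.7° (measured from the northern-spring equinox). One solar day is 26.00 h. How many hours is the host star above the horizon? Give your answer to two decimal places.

12.84 h

Solar declination: sin δ = sin ε · sin λ_s = sin 21.10° × sin 217.7° = -0.22015, so δ = -12.718°.
cos H₀ = −tan φ · tan δ = −tan(+5.0°) × tan(-12.718°) = 0.0197, so H₀ = 1.5511 rad = 88.87°.
Daylight = 2H₀/(2π) × 26.00 h = (1.5511/π) × 26.00 = 12.84 h.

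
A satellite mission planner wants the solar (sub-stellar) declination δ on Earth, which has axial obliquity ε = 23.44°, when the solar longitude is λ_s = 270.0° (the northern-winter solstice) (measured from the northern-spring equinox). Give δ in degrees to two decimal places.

δ = -23.44°

sin δ = sin ε · sin λ_s = sin 23.44° × sin 270.0° = -0.397789.
δ = arcsin(-0.397789) = -23.44°.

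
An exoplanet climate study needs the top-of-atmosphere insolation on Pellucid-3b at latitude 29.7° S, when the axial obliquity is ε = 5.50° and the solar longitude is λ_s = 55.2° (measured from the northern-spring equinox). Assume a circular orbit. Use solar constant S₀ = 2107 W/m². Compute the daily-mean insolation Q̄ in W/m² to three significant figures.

Q̄ ≈ 540 W/m²

Solar declination: sin δ = sin ε · sin λ_s = sin 5.50° × sin 55.2° = 0.07870, so δ = +4.514°.
cos H₀ = −tan(-29.7°) tan(+4.514°) = 0.0450, H₀ = 1.5257 rad.
Bracket: H₀ sin φ sin δ + cos φ cos δ sin H₀ = 1.5257×-0.49546×0.07870 + 0.86863×0.99690×0.99899 = -0.059491 + 0.865063 = 0.805572.
Q̄ = (S₀/π) × [bracket] = (2107/π) × 0.805572 = 540.3 W/m².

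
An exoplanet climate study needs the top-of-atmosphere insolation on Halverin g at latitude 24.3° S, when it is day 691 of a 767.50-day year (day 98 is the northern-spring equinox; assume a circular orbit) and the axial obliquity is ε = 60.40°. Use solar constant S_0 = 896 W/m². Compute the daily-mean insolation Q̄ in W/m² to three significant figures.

Solar longitude: L_s = 360° × (691 − 98)/767.50 = 278.150°.
sin δ = sin 60.40° × sin 278.150° = -0.86071, so δ = -59.397°.
cos h₀ = −tan(-24.3°) tan(-59.397°) = -0.7634, h₀ = 2.4393 rad.
Bracket: h₀ sin ϕ sin δ + cos ϕ cos δ sin h₀ = 2.4393×-0.41151×-0.86071 + 0.91140×0.50909×0.64595 = 0.863978 + 0.299711 = 1.163689.
Q̄ = (S_0/π) × [bracket] = (896/π) × 1.163689 = 331.9 W/m².

Q̄ ≈ 332 W/m²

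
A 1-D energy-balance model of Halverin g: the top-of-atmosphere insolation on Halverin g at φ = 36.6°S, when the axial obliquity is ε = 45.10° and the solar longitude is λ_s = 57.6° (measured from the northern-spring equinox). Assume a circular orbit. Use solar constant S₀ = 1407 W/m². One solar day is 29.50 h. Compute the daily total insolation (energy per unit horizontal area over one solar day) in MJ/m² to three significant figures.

8.79 MJ/m²

Solar declination: sin δ = sin ε · sin λ_s = sin 45.10° × sin 57.6° = 0.59807, so δ = +36.732°.
cos H₀ = −tan(-36.6°) tan(+36.732°) = 0.5542, H₀ = 0.9834 rad.
Bracket: H₀ sin φ sin δ + cos φ cos δ sin H₀ = 0.9834×-0.59622×0.59807 + 0.80282×0.80144×0.83238 = -0.350662 + 0.535563 = 0.184901.
Q̄ = (S₀/π) × [bracket] = (1407/π) × 0.184901 = 82.810 W/m².
Daily total = Q̄ × 29.50 h × 3600 s/h = 82.810 × 29.50 × 3600 / 10⁶ = 8.794 MJ/m².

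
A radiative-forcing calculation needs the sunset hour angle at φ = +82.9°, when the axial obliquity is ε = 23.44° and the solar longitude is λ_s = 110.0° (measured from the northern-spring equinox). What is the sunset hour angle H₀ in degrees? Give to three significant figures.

Solar declination: sin δ = sin ε · sin λ_s = sin 23.44° × sin 110.0° = 0.37380, so δ = +21.950°.
Sunrise equation: cos H₀ = −tan φ · tan δ = -3.2356 ≤ −1, so the Sun never sets (polar day) and H₀ = π.

H₀ = 180°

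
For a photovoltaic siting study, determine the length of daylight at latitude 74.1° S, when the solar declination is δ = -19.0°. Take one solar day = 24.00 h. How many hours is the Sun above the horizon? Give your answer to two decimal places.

Sunrise equation: cos H₀ = −tan φ · tan δ = -1.2088 ≤ −1, so the Sun never sets (polar day) and H₀ = π.
Daylight = 2H₀/(2π) × 24.00 h = (3.1416/π) × 24.00 = 24.00 h.

24.00 h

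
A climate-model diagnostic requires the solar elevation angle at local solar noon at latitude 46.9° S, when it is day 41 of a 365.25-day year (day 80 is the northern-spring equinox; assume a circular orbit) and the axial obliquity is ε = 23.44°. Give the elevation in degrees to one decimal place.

57.4°

Solar longitude: λ_s = 360° × (41 − 80)/365.25 = -38.439°, i.e. -38.439° + 360° = 321.561°.
sin δ = sin 23.44° × sin 321.561° = -0.24730, so δ = -14.318°.
At local noon the hour angle is zero, so the zenith angle equals |φ − δ| = |-46.9° − (-14.318°)| = 32.582°.
Elevation = 90° − 32.582° = 57.4°.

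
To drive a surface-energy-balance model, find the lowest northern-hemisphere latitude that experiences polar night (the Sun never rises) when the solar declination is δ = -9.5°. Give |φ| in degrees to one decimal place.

Polar night requires cos H₀ = −tan φ tan δ ≥ 1, i.e. tan φ tan δ ≤ −1.
The boundary is |tan φ| · |tan δ| = 1, so |φ| = 90° − |δ| = 90° − 9.5° = 80.5° in the northern hemisphere.

|φ| = 80.5°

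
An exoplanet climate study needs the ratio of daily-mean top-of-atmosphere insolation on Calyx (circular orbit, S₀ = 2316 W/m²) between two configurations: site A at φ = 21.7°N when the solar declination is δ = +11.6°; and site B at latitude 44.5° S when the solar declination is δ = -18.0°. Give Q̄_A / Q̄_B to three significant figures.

Q̄_A / Q̄_B ≈ 0.978

— Configuration A (φ=+21.7°):
cos H₀ = −tan(+21.7°) tan(+11.600°) = -0.0817, H₀ = 1.6526 rad.
Bracket: H₀ sin φ sin δ + cos φ cos δ sin H₀ = 1.6526×0.36975×0.20108 + 0.92913×0.97958×0.99666 = 0.122870 + 0.907117 = 1.029987.
Q̄ = (S₀/π) × [bracket] = (2316/π) × 1.029987 = 759.31 W/m².
— Configuration B (φ=-44.5°):
cos H₀ = −tan(-44.5°) tan(-18.000°) = -0.3193, H₀ = 1.8958 rad.
Bracket: H₀ sin φ sin δ + cos φ cos δ sin H₀ = 1.8958×-0.70091×-0.30902 + 0.71325×0.95106×0.94765 = 0.410621 + 0.642832 = 1.053453.
Q̄ = (S₀/π) × [bracket] = (2316/π) × 1.053453 = 776.61 W/m².
Ratio Q̄_A / Q̄_B = 759.31 / 776.61 = 0.9777.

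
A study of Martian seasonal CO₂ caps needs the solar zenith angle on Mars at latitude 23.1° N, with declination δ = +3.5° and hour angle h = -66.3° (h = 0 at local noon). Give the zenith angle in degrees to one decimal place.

θ_z = 66.9°

cos θ_z = sin φ sin δ + cos φ cos δ cos h = 0.023952 + 0.369031 = 0.392983.
θ_z = arccos(0.392983) = 66.9°.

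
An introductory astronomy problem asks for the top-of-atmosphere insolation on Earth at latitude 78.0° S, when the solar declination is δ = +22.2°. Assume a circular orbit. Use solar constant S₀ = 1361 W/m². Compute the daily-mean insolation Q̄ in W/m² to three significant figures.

cos H₀ = −tan(-78.0°) tan(+22.200°) = 1.9199 ≥ 1 ⇒ polar night, H₀ = 0 and Q̄ = 0.

Q̄ ≈ 0.00 W/m²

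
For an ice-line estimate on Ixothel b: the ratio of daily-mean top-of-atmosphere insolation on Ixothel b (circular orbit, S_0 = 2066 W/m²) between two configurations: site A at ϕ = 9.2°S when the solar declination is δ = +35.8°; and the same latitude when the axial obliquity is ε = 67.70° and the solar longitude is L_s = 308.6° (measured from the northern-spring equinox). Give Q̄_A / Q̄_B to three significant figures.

— Configuration A (ϕ=-9.2°):
cos h₀ = −tan(-9.2°) tan(+35.800°) = 0.1168, h₀ = 1.4537 rad.
Bracket: h₀ sin ϕ sin δ + cos ϕ cos δ sin h₀ = 1.4537×-0.15988×0.58496 + 0.98714×0.81106×0.99315 = -0.135955 + 0.795145 = 0.659190.
Q̄ = (S_0/π) × [bracket] = (2066/π) × 0.659190 = 433.50 W/m².
— Configuration B (ϕ=-9.2°):
Solar declination: sin δ = sin ε · sin L_s = sin 67.70° × sin 308.6° = -0.72307, so δ = -46.309°.
cos h₀ = −tan(-9.2°) tan(-46.309°) = -0.1695, h₀ = 1.7412 rad.
Bracket: h₀ sin ϕ sin δ + cos ϕ cos δ sin h₀ = 1.7412×-0.15988×-0.72307 + 0.98714×0.69077×0.98552 = 0.201290 + 0.672013 = 0.873303.
Q̄ = (S_0/π) × [bracket] = (2066/π) × 0.873303 = 574.31 W/m².
Ratio Q̄_A / Q̄_B = 433.50 / 574.31 = 0.7548.

Q̄_A / Q̄_B ≈ 0.755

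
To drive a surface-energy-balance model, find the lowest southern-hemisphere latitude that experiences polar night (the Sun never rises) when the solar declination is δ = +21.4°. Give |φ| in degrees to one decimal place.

|φ| = 68.6°

Polar night requires cos H₀ = −tan φ tan δ ≥ 1, i.e. tan φ tan δ ≤ −1.
The boundary is |tan φ| · |tan δ| = 1, so |φ| = 90° − |δ| = 90° − 21.4° = 68.6° in the southern hemisphere.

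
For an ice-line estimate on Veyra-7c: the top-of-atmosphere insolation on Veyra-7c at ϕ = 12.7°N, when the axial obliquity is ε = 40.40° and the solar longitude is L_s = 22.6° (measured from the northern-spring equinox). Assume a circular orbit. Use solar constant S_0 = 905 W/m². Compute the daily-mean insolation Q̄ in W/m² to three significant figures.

Q̄ ≈ 297 W/m²

Solar declination: sin δ = sin ε · sin L_s = sin 40.40° × sin 22.6° = 0.24907, so δ = +14.422°.
cos h₀ = −tan(+12.7°) tan(+14.422°) = -0.0580, h₀ = 1.6288 rad.
Bracket: h₀ sin ϕ sin δ + cos ϕ cos δ sin h₀ = 1.6288×0.21985×0.24907 + 0.97553×0.96849×0.99832 = 0.089190 + 0.943204 = 1.032394.
Q̄ = (S_0/π) × [bracket] = (905/π) × 1.032394 = 297.4 W/m².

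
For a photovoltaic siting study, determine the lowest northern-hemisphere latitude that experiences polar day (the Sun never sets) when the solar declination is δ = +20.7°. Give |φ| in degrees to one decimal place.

|φ| = 69.3°

Polar day requires cos H₀ = −tan φ tan δ ≤ −1, i.e. tan φ tan δ ≥ 1.
The boundary is |tan φ| · |tan δ| = 1, so |φ| = 90° − |δ| = 90° − 20.7° = 69.3° in the northern hemisphere.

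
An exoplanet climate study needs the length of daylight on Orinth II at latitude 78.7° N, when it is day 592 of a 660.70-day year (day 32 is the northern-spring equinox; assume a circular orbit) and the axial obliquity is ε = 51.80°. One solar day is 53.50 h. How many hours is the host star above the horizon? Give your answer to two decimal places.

Solar longitude: λ_s = 360° × (592 − 32)/660.70 = 305.131°.
sin δ = sin 51.80° × sin 305.131° = -0.64270, so δ = -39.994°.
cos H₀ = −tan φ · tan δ = 4.1984 ≥ 1, so the host star never rises (polar night) and H₀ = 0.
Daylight = 2H₀/(2π) × 53.50 h = (0.0000/π) × 53.50 = 0.00 h.

0.00 h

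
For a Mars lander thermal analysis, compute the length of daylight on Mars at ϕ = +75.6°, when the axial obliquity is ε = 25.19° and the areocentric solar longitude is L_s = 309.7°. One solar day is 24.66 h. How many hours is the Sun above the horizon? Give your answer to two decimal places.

sin δ = sin 25.19° × sin 309.7° = -0.32747, so δ = -19.115°.
cos h₀ = −tan ϕ · tan δ = 1.3499 ≥ 1, so the Sun never rises (polar night) and h₀ = 0.
Daylight = 2h₀/(2π) × 24.66 h = (0.0000/π) × 24.66 = 0.00 h.

0.00 h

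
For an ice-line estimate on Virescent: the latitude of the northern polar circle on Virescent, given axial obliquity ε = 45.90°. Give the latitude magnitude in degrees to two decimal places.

The polar circle is the lowest latitude that experiences at least one full rotation of continuous daylight at the northern-summer solstice; it lies at |φ| = 90° − ε = 90° − 45.90° = 44.10°.

44.10°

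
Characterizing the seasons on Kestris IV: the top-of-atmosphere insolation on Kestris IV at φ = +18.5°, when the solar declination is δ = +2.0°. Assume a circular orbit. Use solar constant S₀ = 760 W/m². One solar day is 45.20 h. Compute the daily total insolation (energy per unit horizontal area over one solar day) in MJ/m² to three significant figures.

38.0 MJ/m²

cos H₀ = −tan(+18.5°) tan(+2.000°) = -0.0117, H₀ = 1.5825 rad.
Bracket: H₀ sin φ sin δ + cos φ cos δ sin H₀ = 1.5825×0.31730×0.03490 + 0.94832×0.99939×0.99993 = 0.017524 + 0.947675 = 0.965199.
Q̄ = (S₀/π) × [bracket] = (760/π) × 0.965199 = 233.50 W/m².
Daily total = Q̄ × 45.20 h × 3600 s/h = 233.50 × 45.20 × 3600 / 10⁶ = 38.00 MJ/m².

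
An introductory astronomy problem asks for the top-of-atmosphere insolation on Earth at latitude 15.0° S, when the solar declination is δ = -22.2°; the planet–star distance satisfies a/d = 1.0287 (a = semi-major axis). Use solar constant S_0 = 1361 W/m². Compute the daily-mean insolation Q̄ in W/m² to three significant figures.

cos h₀ = −tan(-15.0°) tan(-22.200°) = -0.1093, h₀ = 1.6804 rad.
Bracket: h₀ sin ϕ sin δ + cos ϕ cos δ sin h₀ = 1.6804×-0.25882×-0.37784 + 0.96593×0.92587×0.99400 = 0.164331 + 0.888960 = 1.053291.
Inverse-square distance factor (a/d)² = 1.0287² = 1.058224.
Q̄ = (S_0/π) × 1.058224 × [bracket] = (1361/π) × 1.058224 × 1.053291 = 482.9 W/m².

Q̄ ≈ 483 W/m²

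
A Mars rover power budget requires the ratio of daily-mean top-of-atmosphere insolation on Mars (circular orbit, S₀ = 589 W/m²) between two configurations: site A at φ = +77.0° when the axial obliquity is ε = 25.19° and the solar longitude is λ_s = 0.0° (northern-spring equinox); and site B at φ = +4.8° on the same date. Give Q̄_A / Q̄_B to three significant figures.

— Configuration A (φ=+77.0°):
Solar declination: sin δ = sin ε · sin λ_s = sin 25.19° × sin 0.0° = 0.00000, so δ = +0.000°.
cos H₀ = −tan(+77.0°) tan(+0.000°) = -0.0000, H₀ = 1.5708 rad.
Bracket: H₀ sin φ sin δ + cos φ cos δ sin H₀ = 1.5708×0.97437×0.00000 + 0.22495×1.00000×1.00000 = 0.000000 + 0.224950 = 0.224950.
Q̄ = (S₀/π) × [bracket] = (589/π) × 0.224950 = 42.175 W/m².
— Configuration B (φ=+4.8°):
cos H₀ = −tan(+4.8°) tan(+0.000°) = -0.0000, H₀ = 1.5708 rad.
Bracket: H₀ sin φ sin δ + cos φ cos δ sin H₀ = 1.5708×0.08368×0.00000 + 0.99649×1.00000×1.00000 = 0.000000 + 0.996490 = 0.996490.
Q̄ = (S₀/π) × [bracket] = (589/π) × 0.996490 = 186.83 W/m².
Ratio Q̄_A / Q̄_B = 42.175 / 186.83 = 0.2257.

Q̄_A / Q̄_B ≈ 0.226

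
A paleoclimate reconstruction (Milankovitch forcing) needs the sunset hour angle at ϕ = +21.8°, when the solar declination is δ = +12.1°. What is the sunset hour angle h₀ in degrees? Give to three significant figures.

h₀ = 94.9°

cos h₀ = −tan ϕ · tan δ = −tan(+21.8°) × tan(+12.100°) = -0.0857, so h₀ = 1.6566 rad = 94.92°.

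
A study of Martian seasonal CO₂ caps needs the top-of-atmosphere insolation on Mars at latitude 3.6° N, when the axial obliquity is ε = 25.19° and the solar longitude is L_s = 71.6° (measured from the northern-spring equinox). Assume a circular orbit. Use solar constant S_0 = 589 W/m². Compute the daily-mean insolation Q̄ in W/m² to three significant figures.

Solar declination: sin δ = sin ε · sin L_s = sin 25.19° × sin 71.6° = 0.40386, so δ = +23.820°.
cos h₀ = −tan(+3.6°) tan(+23.820°) = -0.0278, h₀ = 1.5986 rad.
Bracket: h₀ sin ϕ sin δ + cos ϕ cos δ sin h₀ = 1.5986×0.06279×0.40386 + 0.99803×0.91482×0.99961 = 0.040538 + 0.912662 = 0.953200.
Q̄ = (S_0/π) × [bracket] = (589/π) × 0.953200 = 178.7 W/m².

Q̄ ≈ 179 W/m²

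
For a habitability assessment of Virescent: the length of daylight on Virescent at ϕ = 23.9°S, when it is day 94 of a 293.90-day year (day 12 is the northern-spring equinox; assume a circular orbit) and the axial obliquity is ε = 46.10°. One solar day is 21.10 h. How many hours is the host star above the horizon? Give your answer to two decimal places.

7.45 h

Solar longitude: L_s = 360° × (94 − 12)/293.90 = 100.442°.
sin δ = sin 46.10° × sin 100.442° = 0.70862, so δ = +45.123°.
cos h₀ = −tan ϕ · tan δ = −tan(-23.9°) × tan(+45.123°) = 0.4450, so h₀ = 1.1096 rad = 63.57°.
Daylight = 2h₀/(2π) × 21.10 h = (1.1096/π) × 21.10 = 7.45 h.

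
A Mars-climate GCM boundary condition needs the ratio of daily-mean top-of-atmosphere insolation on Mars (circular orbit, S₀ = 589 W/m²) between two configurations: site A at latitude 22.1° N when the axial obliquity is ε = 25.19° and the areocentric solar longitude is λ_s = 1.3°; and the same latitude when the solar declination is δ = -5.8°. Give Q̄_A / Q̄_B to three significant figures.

— Configuration A (φ=+22.1°):
sin δ = sin 25.19° × sin 1.3° = 0.00966, so δ = +0.553°.
cos H₀ = −tan(+22.1°) tan(+0.553°) = -0.0039, H₀ = 1.5747 rad.
Bracket: H₀ sin φ sin δ + cos φ cos δ sin H₀ = 1.5747×0.37622×0.00966 + 0.92653×0.99995×0.99999 = 0.005723 + 0.926474 = 0.932197.
Q̄ = (S₀/π) × [bracket] = (589/π) × 0.932197 = 174.77 W/m².
— Configuration B (φ=+22.1°):
cos H₀ = −tan(+22.1°) tan(-5.800°) = 0.0412, H₀ = 1.5295 rad.
Bracket: H₀ sin φ sin δ + cos φ cos δ sin H₀ = 1.5295×0.37622×-0.10106 + 0.92653×0.99488×0.99915 = -0.058153 + 0.921003 = 0.862850.
Q̄ = (S₀/π) × [bracket] = (589/π) × 0.862850 = 161.77 W/m².
Ratio Q̄_A / Q̄_B = 174.77 / 161.77 = 1.080.

Q̄_A / Q̄_B ≈ 1.08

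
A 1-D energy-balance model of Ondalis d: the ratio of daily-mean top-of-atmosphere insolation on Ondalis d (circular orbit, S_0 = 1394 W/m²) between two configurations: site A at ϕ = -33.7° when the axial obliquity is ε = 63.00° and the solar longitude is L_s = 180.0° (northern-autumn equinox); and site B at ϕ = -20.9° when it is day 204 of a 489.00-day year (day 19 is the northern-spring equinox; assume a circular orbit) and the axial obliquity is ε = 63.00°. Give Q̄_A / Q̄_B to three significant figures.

— Configuration A (ϕ=-33.7°):
Solar declination: sin δ = sin ε · sin L_s = sin 63.00° × sin 180.0° = 0.00000, so δ = +0.000°.
cos h₀ = −tan(-33.7°) tan(+0.000°) = 0.0000, h₀ = 1.5708 rad.
Bracket: h₀ sin ϕ sin δ + cos ϕ cos δ sin h₀ = 1.5708×-0.55484×0.00000 + 0.83195×1.00000×1.00000 = -0.000000 + 0.831950 = 0.831950.
Q̄ = (S_0/π) × [bracket] = (1394/π) × 0.831950 = 369.16 W/m².
— Configuration B (ϕ=-20.9°):
Solar longitude: L_s = 360° × (204 − 19)/489.00 = 136.196°.
sin δ = sin 63.00° × sin 136.196° = 0.61675, so δ = +38.079°.
cos h₀ = −tan(-20.9°) tan(+38.079°) = 0.2992, h₀ = 1.2670 rad.
Bracket: h₀ sin ϕ sin δ + cos ϕ cos δ sin h₀ = 1.2670×-0.35674×0.61675 + 0.93420×0.78716×0.95419 = -0.278765 + 0.701678 = 0.422913.
Q̄ = (S_0/π) × [bracket] = (1394/π) × 0.422913 = 187.66 W/m².
Ratio Q̄_A / Q̄_B = 369.16 / 187.66 = 1.967.

Q̄_A / Q̄_B ≈ 1.97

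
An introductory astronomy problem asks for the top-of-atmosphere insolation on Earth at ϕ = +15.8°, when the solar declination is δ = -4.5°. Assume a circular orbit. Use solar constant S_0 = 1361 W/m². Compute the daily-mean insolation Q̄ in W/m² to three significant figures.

Q̄ ≈ 401 W/m²

cos h₀ = −tan(+15.8°) tan(-4.500°) = 0.0223, h₀ = 1.5485 rad.
Bracket: h₀ sin ϕ sin δ + cos ϕ cos δ sin h₀ = 1.5485×0.27228×-0.07846 + 0.96222×0.99692×0.99975 = -0.033081 + 0.959017 = 0.925936.
Q̄ = (S_0/π) × [bracket] = (1361/π) × 0.925936 = 401.1 W/m².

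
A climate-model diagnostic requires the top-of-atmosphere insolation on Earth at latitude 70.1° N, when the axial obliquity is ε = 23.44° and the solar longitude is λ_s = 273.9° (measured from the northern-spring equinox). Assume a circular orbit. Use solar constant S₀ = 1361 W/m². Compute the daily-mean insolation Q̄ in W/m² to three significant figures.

Q̄ ≈ 0.00 W/m²

Solar declination: sin δ = sin ε · sin λ_s = sin 23.44° × sin 273.9° = -0.39687, so δ = -23.382°.
cos H₀ = −tan(+70.1°) tan(-23.382°) = 1.1944 ≥ 1 ⇒ polar night, H₀ = 0 and Q̄ = 0.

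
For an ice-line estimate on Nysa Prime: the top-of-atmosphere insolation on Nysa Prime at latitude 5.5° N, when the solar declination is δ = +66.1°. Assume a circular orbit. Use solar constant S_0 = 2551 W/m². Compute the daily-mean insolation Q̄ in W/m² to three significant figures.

cos h₀ = −tan(+5.5°) tan(+66.100°) = -0.2173, h₀ = 1.7898 rad.
Bracket: h₀ sin ϕ sin δ + cos ϕ cos δ sin h₀ = 1.7898×0.09585×0.91425 + 0.99540×0.40514×0.97611 = 0.156842 + 0.393642 = 0.550484.
Q̄ = (S_0/π) × [bracket] = (2551/π) × 0.550484 = 447.0 W/m².

Q̄ ≈ 447 W/m²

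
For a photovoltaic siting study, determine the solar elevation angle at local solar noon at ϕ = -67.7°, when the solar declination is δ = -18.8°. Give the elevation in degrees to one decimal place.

41.1°

At local noon the hour angle is zero, so the zenith angle equals |ϕ − δ| = |-67.7° − (-18.800°)| = 48.900°.
Elevation = 90° − 48.900° = 41.1°.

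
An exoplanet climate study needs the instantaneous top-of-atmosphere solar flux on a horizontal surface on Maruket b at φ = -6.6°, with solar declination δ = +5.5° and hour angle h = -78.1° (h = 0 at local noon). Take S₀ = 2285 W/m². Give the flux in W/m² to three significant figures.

cos θ_z = sin φ sin δ + cos φ cos δ cos h = -0.011016 + 0.203895 = 0.192879.
Flux = S₀ · cos θ_z = 2285 × 0.192879 = 440.7 W/m².

441 W/m²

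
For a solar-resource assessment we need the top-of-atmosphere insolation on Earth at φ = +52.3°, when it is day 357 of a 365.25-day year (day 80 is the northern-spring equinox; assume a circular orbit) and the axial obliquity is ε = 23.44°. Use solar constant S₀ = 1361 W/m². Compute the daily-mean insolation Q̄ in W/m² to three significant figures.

Q̄ ≈ 68.5 W/m²

Solar longitude: λ_s = 360° × (357 − 80)/365.25 = 273.018°.
sin δ = sin 23.44° × sin 273.018° = -0.39724, so δ = -23.406°.
cos H₀ = −tan(+52.3°) tan(-23.406°) = 0.5600, H₀ = 0.9764 rad.
Bracket: H₀ sin φ sin δ + cos φ cos δ sin H₀ = 0.9764×0.79122×-0.39724 + 0.61153×0.91772×0.82846 = -0.306887 + 0.464943 = 0.158056.
Q̄ = (S₀/π) × [bracket] = (1361/π) × 0.158056 = 68.47 W/m².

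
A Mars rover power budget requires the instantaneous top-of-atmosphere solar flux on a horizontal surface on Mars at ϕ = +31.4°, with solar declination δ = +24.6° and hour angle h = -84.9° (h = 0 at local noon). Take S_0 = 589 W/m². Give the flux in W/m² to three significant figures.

cos θ_z = sin ϕ sin δ + cos ϕ cos δ cos h = 0.216886 + 0.068989 = 0.285875.
Flux = S_0 · cos θ_z = 589 × 0.285875 = 168.4 W/m².

168 W/m²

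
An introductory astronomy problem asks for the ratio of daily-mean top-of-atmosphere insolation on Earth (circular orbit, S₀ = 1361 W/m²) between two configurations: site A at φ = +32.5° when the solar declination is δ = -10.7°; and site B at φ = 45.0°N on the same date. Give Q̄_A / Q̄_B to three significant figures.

Q̄_A / Q̄_B ≈ 1.35

— Configuration A (φ=+32.5°):
cos H₀ = −tan(+32.5°) tan(-10.700°) = 0.1204, H₀ = 1.4501 rad.
Bracket: H₀ sin φ sin δ + cos φ cos δ sin H₀ = 1.4501×0.53730×-0.18567 + 0.84339×0.98261×0.99273 = -0.144663 + 0.822699 = 0.678036.
Q̄ = (S₀/π) × [bracket] = (1361/π) × 0.678036 = 293.74 W/m².
— Configuration B (φ=+45.0°):
cos H₀ = −tan(+45.0°) tan(-10.700°) = 0.1890, H₀ = 1.3807 rad.
Bracket: H₀ sin φ sin δ + cos φ cos δ sin H₀ = 1.3807×0.70711×-0.18567 + 0.70711×0.98261×0.98199 = -0.181271 + 0.682300 = 0.501029.
Q̄ = (S₀/π) × [bracket] = (1361/π) × 0.501029 = 217.06 W/m².
Ratio Q̄_A / Q̄_B = 293.74 / 217.06 = 1.353.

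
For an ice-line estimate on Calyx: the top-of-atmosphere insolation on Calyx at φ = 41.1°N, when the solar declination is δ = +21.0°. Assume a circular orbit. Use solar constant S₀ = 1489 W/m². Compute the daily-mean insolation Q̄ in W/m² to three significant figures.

Q̄ ≈ 528 W/m²

cos H₀ = −tan(+41.1°) tan(+21.000°) = -0.3349, H₀ = 1.9123 rad.
Bracket: H₀ sin φ sin δ + cos φ cos δ sin H₀ = 1.9123×0.65738×0.35837 + 0.75356×0.93358×0.94227 = 0.450510 + 0.662895 = 1.113405.
Q̄ = (S₀/π) × [bracket] = (1489/π) × 1.113405 = 527.7 W/m².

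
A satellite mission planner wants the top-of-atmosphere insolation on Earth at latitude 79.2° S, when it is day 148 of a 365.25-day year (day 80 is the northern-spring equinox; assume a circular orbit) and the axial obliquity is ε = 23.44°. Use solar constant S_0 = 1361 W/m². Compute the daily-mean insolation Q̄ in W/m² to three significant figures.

Solar longitude: L_s = 360° × (148 − 80)/365.25 = 67.023°.
sin δ = sin 23.44° × sin 67.023° = 0.36623, so δ = +21.483°.
cos h₀ = −tan(-79.2°) tan(+21.483°) = 2.0632 ≥ 1 ⇒ polar night, h₀ = 0 and Q̄ = 0.

Q̄ ≈ 0.00 W/m²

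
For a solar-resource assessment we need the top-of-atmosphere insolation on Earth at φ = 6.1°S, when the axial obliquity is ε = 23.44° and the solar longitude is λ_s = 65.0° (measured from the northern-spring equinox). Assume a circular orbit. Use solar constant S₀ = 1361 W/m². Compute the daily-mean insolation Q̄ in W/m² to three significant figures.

Solar declination: sin δ = sin ε · sin λ_s = sin 23.44° × sin 65.0° = 0.36052, so δ = +21.132°.
cos H₀ = −tan(-6.1°) tan(+21.132°) = 0.0413, H₀ = 1.5295 rad.
Bracket: H₀ sin φ sin δ + cos φ cos δ sin H₀ = 1.5295×-0.10626×0.36052 + 0.99434×0.93275×0.99915 = -0.058593 + 0.926682 = 0.868089.
Q̄ = (S₀/π) × [bracket] = (1361/π) × 0.868089 = 376.1 W/m².

Q̄ ≈ 376 W/m²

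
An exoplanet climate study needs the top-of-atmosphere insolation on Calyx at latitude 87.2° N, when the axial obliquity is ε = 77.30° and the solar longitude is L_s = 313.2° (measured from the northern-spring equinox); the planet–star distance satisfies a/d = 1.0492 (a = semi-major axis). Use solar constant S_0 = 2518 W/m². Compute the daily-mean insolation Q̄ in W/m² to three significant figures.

Q̄ ≈ 0.00 W/m²

Solar declination: sin δ = sin ε · sin L_s = sin 77.30° × sin 313.2° = -0.71113, so δ = -45.327°.
cos h₀ = −tan(+87.2°) tan(-45.327°) = 20.6814 ≥ 1 ⇒ polar night, h₀ = 0 and Q̄ = 0.
Inverse-square distance factor (a/d)² = 1.0492² = 1.100821.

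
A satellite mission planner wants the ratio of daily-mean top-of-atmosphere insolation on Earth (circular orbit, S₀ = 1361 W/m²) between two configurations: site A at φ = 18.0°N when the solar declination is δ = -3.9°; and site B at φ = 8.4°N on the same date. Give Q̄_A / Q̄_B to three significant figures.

— Configuration A (φ=+18.0°):
cos H₀ = −tan(+18.0°) tan(-3.900°) = 0.0222, H₀ = 1.5486 rad.
Bracket: H₀ sin φ sin δ + cos φ cos δ sin H₀ = 1.5486×0.30902×-0.06802 + 0.95106×0.99768×0.99975 = -0.032551 + 0.948616 = 0.916065.
Q̄ = (S₀/π) × [bracket] = (1361/π) × 0.916065 = 396.86 W/m².
— Configuration B (φ=+8.4°):
cos H₀ = −tan(+8.4°) tan(-3.900°) = 0.0101, H₀ = 1.5607 rad.
Bracket: H₀ sin φ sin δ + cos φ cos δ sin H₀ = 1.5607×0.14608×-0.06802 + 0.98927×0.99768×0.99995 = -0.015508 + 0.986926 = 0.971418.
Q̄ = (S₀/π) × [bracket] = (1361/π) × 0.971418 = 420.84 W/m².
Ratio Q̄_A / Q̄_B = 396.86 / 420.84 = 0.9430.

Q̄_A / Q̄_B ≈ 0.943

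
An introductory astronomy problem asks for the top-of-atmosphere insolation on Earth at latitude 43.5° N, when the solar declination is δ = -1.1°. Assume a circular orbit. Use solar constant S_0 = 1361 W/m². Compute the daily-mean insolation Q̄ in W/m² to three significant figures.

Q̄ ≈ 305 W/m²

cos h₀ = −tan(+43.5°) tan(-1.100°) = 0.0182, h₀ = 1.5526 rad.
Bracket: h₀ sin ϕ sin δ + cos ϕ cos δ sin h₀ = 1.5526×0.68835×-0.01920 + 0.72537×0.99982×0.99983 = -0.020520 + 0.725116 = 0.704596.
Q̄ = (S_0/π) × [bracket] = (1361/π) × 0.704596 = 305.2 W/m².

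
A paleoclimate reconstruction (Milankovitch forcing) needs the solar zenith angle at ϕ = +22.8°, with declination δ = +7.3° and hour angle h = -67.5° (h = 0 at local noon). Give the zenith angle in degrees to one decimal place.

θ_z = 66.5°

cos θ_z = sin ϕ sin δ + cos ϕ cos δ cos h = 0.049240 + 0.349922 = 0.399162.
θ_z = arccos(0.399162) = 66.5°.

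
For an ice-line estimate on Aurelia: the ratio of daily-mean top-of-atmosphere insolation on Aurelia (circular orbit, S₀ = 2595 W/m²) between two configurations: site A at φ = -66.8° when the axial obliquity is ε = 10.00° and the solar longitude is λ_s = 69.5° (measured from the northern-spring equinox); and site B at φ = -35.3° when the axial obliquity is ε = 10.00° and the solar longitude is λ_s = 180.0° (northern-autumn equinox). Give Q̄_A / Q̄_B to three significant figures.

— Configuration A (φ=-66.8°):
Solar declination: sin δ = sin ε · sin λ_s = sin 10.00° × sin 69.5° = 0.16265, so δ = +9.361°.
cos H₀ = −tan(-66.8°) tan(+9.361°) = 0.3846, H₀ = 1.1760 rad.
Bracket: H₀ sin φ sin δ + cos φ cos δ sin H₀ = 1.1760×-0.91914×0.16265 + 0.39394×0.98668×0.92308 = -0.175810 + 0.358794 = 0.182984.
Q̄ = (S₀/π) × [bracket] = (2595/π) × 0.182984 = 151.15 W/m².
— Configuration B (φ=-35.3°):
Solar declination: sin δ = sin ε · sin λ_s = sin 10.00° × sin 180.0° = 0.00000, so δ = +0.000°.
cos H₀ = −tan(-35.3°) tan(+0.000°) = 0.0000, H₀ = 1.5708 rad.
Bracket: H₀ sin φ sin δ + cos φ cos δ sin H₀ = 1.5708×-0.57786×0.00000 + 0.81614×1.00000×1.00000 = -0.000000 + 0.816140 = 0.816140.
Q̄ = (S₀/π) × [bracket] = (2595/π) × 0.816140 = 674.14 W/m².
Ratio Q̄_A / Q̄_B = 151.15 / 674.14 = 0.2242.

Q̄_A / Q̄_B ≈ 0.224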